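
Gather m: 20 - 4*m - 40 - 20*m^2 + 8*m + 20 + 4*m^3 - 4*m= 4*m^3 - 20*m^2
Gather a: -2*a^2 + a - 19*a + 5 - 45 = -2*a^2 - 18*a - 40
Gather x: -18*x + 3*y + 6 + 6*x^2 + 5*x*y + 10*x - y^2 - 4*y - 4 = 6*x^2 + x*(5*y - 8) - y^2 - y + 2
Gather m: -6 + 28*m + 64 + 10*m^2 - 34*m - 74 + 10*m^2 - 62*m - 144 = 20*m^2 - 68*m - 160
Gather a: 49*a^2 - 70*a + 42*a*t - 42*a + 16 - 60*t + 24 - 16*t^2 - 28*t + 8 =49*a^2 + a*(42*t - 112) - 16*t^2 - 88*t + 48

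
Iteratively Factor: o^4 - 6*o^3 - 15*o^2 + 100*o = (o - 5)*(o^3 - o^2 - 20*o) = o*(o - 5)*(o^2 - o - 20) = o*(o - 5)*(o + 4)*(o - 5)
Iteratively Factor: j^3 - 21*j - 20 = (j - 5)*(j^2 + 5*j + 4) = (j - 5)*(j + 1)*(j + 4)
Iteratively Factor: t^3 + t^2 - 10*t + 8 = (t - 1)*(t^2 + 2*t - 8) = (t - 1)*(t + 4)*(t - 2)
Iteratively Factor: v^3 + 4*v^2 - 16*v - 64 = (v - 4)*(v^2 + 8*v + 16) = (v - 4)*(v + 4)*(v + 4)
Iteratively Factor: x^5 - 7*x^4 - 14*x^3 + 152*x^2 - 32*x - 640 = (x + 2)*(x^4 - 9*x^3 + 4*x^2 + 144*x - 320) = (x - 4)*(x + 2)*(x^3 - 5*x^2 - 16*x + 80) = (x - 5)*(x - 4)*(x + 2)*(x^2 - 16) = (x - 5)*(x - 4)^2*(x + 2)*(x + 4)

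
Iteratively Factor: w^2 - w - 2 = (w + 1)*(w - 2)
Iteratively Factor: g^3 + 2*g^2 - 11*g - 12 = (g - 3)*(g^2 + 5*g + 4) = (g - 3)*(g + 1)*(g + 4)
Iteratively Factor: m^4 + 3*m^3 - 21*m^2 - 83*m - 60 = (m + 3)*(m^3 - 21*m - 20) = (m + 3)*(m + 4)*(m^2 - 4*m - 5) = (m + 1)*(m + 3)*(m + 4)*(m - 5)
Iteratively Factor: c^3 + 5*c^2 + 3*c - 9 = (c + 3)*(c^2 + 2*c - 3) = (c - 1)*(c + 3)*(c + 3)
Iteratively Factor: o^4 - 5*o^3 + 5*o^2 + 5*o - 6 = (o - 2)*(o^3 - 3*o^2 - o + 3) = (o - 3)*(o - 2)*(o^2 - 1) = (o - 3)*(o - 2)*(o - 1)*(o + 1)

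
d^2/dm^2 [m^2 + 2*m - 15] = 2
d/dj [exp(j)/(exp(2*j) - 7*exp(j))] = -exp(j)/(exp(j) - 7)^2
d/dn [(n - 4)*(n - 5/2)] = 2*n - 13/2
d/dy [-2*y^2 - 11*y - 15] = -4*y - 11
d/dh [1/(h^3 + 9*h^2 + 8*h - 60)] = (-3*h^2 - 18*h - 8)/(h^3 + 9*h^2 + 8*h - 60)^2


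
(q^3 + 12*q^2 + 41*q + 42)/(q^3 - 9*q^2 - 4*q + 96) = (q^2 + 9*q + 14)/(q^2 - 12*q + 32)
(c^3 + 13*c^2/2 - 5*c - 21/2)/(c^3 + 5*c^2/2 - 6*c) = (c^2 + 8*c + 7)/(c*(c + 4))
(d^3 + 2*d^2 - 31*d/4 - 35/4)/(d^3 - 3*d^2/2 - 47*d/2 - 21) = (d - 5/2)/(d - 6)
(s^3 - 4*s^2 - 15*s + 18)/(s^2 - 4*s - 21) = (s^2 - 7*s + 6)/(s - 7)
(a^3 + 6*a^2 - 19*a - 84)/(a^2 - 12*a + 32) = (a^2 + 10*a + 21)/(a - 8)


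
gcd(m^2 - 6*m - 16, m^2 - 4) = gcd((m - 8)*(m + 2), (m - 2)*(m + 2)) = m + 2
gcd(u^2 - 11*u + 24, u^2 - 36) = 1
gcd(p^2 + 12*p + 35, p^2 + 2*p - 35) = p + 7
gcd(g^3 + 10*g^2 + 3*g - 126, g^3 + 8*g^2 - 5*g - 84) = g^2 + 4*g - 21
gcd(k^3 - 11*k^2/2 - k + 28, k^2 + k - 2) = k + 2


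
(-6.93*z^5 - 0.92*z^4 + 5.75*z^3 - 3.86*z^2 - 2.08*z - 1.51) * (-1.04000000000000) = 7.2072*z^5 + 0.9568*z^4 - 5.98*z^3 + 4.0144*z^2 + 2.1632*z + 1.5704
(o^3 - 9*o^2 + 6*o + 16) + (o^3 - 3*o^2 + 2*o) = 2*o^3 - 12*o^2 + 8*o + 16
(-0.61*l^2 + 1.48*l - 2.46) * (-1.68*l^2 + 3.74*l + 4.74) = 1.0248*l^4 - 4.7678*l^3 + 6.7766*l^2 - 2.1852*l - 11.6604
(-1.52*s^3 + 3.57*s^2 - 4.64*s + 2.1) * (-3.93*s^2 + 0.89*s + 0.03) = 5.9736*s^5 - 15.3829*s^4 + 21.3669*s^3 - 12.2755*s^2 + 1.7298*s + 0.063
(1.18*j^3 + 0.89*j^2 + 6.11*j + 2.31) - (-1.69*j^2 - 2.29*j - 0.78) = 1.18*j^3 + 2.58*j^2 + 8.4*j + 3.09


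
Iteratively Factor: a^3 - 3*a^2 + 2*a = (a - 1)*(a^2 - 2*a) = a*(a - 1)*(a - 2)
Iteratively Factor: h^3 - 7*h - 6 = (h + 2)*(h^2 - 2*h - 3) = (h + 1)*(h + 2)*(h - 3)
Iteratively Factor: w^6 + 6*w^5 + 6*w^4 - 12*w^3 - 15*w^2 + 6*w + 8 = (w - 1)*(w^5 + 7*w^4 + 13*w^3 + w^2 - 14*w - 8) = (w - 1)^2*(w^4 + 8*w^3 + 21*w^2 + 22*w + 8) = (w - 1)^2*(w + 4)*(w^3 + 4*w^2 + 5*w + 2) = (w - 1)^2*(w + 1)*(w + 4)*(w^2 + 3*w + 2) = (w - 1)^2*(w + 1)^2*(w + 4)*(w + 2)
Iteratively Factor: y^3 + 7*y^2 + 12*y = (y + 4)*(y^2 + 3*y) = y*(y + 4)*(y + 3)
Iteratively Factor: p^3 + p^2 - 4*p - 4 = (p + 2)*(p^2 - p - 2) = (p + 1)*(p + 2)*(p - 2)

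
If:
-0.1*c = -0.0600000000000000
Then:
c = 0.60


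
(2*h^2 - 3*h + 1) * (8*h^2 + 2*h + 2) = 16*h^4 - 20*h^3 + 6*h^2 - 4*h + 2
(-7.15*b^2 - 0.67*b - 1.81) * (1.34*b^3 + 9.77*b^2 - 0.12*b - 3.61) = -9.581*b^5 - 70.7533*b^4 - 8.1133*b^3 + 8.2082*b^2 + 2.6359*b + 6.5341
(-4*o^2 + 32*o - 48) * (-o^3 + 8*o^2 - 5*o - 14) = 4*o^5 - 64*o^4 + 324*o^3 - 488*o^2 - 208*o + 672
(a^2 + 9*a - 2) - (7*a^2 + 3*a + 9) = -6*a^2 + 6*a - 11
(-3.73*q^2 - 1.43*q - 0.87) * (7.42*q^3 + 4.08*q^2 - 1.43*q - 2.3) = -27.6766*q^5 - 25.829*q^4 - 6.9559*q^3 + 7.0743*q^2 + 4.5331*q + 2.001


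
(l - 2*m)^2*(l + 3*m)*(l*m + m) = l^4*m - l^3*m^2 + l^3*m - 8*l^2*m^3 - l^2*m^2 + 12*l*m^4 - 8*l*m^3 + 12*m^4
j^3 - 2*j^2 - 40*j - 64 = (j - 8)*(j + 2)*(j + 4)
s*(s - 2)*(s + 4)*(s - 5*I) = s^4 + 2*s^3 - 5*I*s^3 - 8*s^2 - 10*I*s^2 + 40*I*s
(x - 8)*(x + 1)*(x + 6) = x^3 - x^2 - 50*x - 48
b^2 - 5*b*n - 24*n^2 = (b - 8*n)*(b + 3*n)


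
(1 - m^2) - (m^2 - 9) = 10 - 2*m^2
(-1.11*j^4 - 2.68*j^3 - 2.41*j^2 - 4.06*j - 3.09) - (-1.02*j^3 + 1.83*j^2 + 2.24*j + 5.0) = -1.11*j^4 - 1.66*j^3 - 4.24*j^2 - 6.3*j - 8.09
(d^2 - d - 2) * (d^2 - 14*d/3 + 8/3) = d^4 - 17*d^3/3 + 16*d^2/3 + 20*d/3 - 16/3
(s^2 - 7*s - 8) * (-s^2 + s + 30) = -s^4 + 8*s^3 + 31*s^2 - 218*s - 240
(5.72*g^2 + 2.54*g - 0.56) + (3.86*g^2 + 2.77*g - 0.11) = 9.58*g^2 + 5.31*g - 0.67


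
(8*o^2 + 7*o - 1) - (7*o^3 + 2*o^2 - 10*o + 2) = -7*o^3 + 6*o^2 + 17*o - 3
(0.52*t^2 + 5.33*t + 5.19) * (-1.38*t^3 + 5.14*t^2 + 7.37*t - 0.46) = -0.7176*t^5 - 4.6826*t^4 + 24.0664*t^3 + 65.7195*t^2 + 35.7985*t - 2.3874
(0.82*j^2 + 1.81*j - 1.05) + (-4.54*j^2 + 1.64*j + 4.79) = -3.72*j^2 + 3.45*j + 3.74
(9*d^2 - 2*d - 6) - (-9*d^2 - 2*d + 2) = 18*d^2 - 8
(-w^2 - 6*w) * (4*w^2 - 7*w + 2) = -4*w^4 - 17*w^3 + 40*w^2 - 12*w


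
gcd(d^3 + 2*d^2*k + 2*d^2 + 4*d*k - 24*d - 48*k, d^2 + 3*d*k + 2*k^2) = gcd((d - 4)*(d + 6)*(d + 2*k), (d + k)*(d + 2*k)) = d + 2*k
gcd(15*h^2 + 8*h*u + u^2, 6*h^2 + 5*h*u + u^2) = 3*h + u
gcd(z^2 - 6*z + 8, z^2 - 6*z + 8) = z^2 - 6*z + 8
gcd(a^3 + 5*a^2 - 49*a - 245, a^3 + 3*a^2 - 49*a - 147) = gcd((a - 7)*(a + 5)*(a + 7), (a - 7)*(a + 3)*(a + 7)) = a^2 - 49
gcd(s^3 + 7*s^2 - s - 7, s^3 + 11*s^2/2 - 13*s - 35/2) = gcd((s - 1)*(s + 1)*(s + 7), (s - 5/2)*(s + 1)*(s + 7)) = s^2 + 8*s + 7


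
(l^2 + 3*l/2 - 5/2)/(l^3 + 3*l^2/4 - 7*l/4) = 2*(2*l + 5)/(l*(4*l + 7))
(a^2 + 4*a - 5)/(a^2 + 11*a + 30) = (a - 1)/(a + 6)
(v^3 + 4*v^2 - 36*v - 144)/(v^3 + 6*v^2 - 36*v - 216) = (v + 4)/(v + 6)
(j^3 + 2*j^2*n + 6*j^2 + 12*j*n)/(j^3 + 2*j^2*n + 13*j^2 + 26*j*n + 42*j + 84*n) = j/(j + 7)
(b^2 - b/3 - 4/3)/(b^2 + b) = (b - 4/3)/b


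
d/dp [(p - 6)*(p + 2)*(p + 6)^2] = 4*p^3 + 24*p^2 - 48*p - 288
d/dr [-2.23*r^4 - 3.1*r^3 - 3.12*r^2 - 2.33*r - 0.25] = -8.92*r^3 - 9.3*r^2 - 6.24*r - 2.33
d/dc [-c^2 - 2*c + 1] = -2*c - 2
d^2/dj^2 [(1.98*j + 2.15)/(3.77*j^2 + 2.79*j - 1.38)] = ((1.98*j + 2.15)*(7.54*j + 2.79)*(15.08*j + 5.58) - (44.7876*j + 27.2594)*(3.77*j^2 + 2.79*j - 1.38))/(3.77*j^2 + 2.79*j - 1.38)^3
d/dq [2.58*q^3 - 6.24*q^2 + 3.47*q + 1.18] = 7.74*q^2 - 12.48*q + 3.47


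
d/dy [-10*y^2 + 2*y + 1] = 2 - 20*y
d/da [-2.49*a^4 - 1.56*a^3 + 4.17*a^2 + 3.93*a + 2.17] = -9.96*a^3 - 4.68*a^2 + 8.34*a + 3.93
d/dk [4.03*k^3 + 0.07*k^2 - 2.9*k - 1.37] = 12.09*k^2 + 0.14*k - 2.9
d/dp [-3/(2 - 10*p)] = -15/(2*(5*p - 1)^2)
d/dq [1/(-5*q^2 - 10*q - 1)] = 10*(q + 1)/(5*q^2 + 10*q + 1)^2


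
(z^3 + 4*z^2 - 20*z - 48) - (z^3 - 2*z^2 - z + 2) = 6*z^2 - 19*z - 50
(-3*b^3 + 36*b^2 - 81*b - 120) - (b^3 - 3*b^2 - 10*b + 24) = -4*b^3 + 39*b^2 - 71*b - 144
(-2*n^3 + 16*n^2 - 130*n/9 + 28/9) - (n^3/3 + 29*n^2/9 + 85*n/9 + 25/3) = -7*n^3/3 + 115*n^2/9 - 215*n/9 - 47/9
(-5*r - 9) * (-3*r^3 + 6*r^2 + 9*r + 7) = 15*r^4 - 3*r^3 - 99*r^2 - 116*r - 63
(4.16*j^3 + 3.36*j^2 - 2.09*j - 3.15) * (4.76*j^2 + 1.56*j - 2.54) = 19.8016*j^5 + 22.4832*j^4 - 15.2732*j^3 - 26.7888*j^2 + 0.3946*j + 8.001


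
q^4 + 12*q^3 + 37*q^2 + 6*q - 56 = (q - 1)*(q + 2)*(q + 4)*(q + 7)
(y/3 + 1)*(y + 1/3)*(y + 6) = y^3/3 + 28*y^2/9 + 7*y + 2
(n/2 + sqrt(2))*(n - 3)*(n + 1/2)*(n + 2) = n^4/2 - n^3/4 + sqrt(2)*n^3 - 13*n^2/4 - sqrt(2)*n^2/2 - 13*sqrt(2)*n/2 - 3*n/2 - 3*sqrt(2)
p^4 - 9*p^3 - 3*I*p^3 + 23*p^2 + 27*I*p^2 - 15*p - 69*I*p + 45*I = (p - 5)*(p - 3)*(p - 1)*(p - 3*I)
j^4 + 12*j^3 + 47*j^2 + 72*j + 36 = (j + 1)*(j + 2)*(j + 3)*(j + 6)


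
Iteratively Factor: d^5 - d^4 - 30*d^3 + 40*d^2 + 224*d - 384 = (d - 2)*(d^4 + d^3 - 28*d^2 - 16*d + 192) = (d - 3)*(d - 2)*(d^3 + 4*d^2 - 16*d - 64) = (d - 4)*(d - 3)*(d - 2)*(d^2 + 8*d + 16) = (d - 4)*(d - 3)*(d - 2)*(d + 4)*(d + 4)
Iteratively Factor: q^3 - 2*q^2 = (q)*(q^2 - 2*q) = q^2*(q - 2)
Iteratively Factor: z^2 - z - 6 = (z - 3)*(z + 2)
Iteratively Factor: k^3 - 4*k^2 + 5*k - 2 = (k - 1)*(k^2 - 3*k + 2) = (k - 1)^2*(k - 2)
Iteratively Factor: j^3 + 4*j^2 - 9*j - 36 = (j + 3)*(j^2 + j - 12) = (j - 3)*(j + 3)*(j + 4)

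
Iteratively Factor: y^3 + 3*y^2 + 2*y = (y + 1)*(y^2 + 2*y) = (y + 1)*(y + 2)*(y)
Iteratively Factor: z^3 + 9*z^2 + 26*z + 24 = (z + 2)*(z^2 + 7*z + 12) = (z + 2)*(z + 3)*(z + 4)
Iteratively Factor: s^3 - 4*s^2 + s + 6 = (s - 3)*(s^2 - s - 2) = (s - 3)*(s + 1)*(s - 2)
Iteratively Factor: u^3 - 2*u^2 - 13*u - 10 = (u - 5)*(u^2 + 3*u + 2) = (u - 5)*(u + 1)*(u + 2)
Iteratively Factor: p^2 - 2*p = (p - 2)*(p)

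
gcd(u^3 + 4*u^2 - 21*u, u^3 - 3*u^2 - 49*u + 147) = u^2 + 4*u - 21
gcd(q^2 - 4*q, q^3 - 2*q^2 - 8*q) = q^2 - 4*q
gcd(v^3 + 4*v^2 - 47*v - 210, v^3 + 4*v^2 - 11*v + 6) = v + 6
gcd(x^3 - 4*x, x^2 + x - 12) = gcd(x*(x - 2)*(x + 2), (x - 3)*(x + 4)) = 1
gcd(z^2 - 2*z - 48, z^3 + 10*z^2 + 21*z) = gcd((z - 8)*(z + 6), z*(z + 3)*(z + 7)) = 1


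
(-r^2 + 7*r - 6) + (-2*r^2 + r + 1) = -3*r^2 + 8*r - 5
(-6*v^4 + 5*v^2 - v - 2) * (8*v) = -48*v^5 + 40*v^3 - 8*v^2 - 16*v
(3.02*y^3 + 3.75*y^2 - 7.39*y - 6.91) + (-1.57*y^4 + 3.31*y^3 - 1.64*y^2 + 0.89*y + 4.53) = -1.57*y^4 + 6.33*y^3 + 2.11*y^2 - 6.5*y - 2.38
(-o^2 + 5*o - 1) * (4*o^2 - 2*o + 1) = -4*o^4 + 22*o^3 - 15*o^2 + 7*o - 1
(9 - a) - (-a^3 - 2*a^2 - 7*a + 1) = a^3 + 2*a^2 + 6*a + 8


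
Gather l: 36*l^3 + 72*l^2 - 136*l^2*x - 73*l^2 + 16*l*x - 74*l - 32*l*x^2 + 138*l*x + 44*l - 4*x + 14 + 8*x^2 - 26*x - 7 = 36*l^3 + l^2*(-136*x - 1) + l*(-32*x^2 + 154*x - 30) + 8*x^2 - 30*x + 7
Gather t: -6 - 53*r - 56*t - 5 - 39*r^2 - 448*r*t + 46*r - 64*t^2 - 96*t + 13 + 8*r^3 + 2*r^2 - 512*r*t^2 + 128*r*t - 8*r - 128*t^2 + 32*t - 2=8*r^3 - 37*r^2 - 15*r + t^2*(-512*r - 192) + t*(-320*r - 120)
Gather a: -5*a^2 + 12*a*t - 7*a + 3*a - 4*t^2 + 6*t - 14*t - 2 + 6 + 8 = -5*a^2 + a*(12*t - 4) - 4*t^2 - 8*t + 12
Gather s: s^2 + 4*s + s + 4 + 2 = s^2 + 5*s + 6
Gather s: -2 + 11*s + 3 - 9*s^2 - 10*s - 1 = -9*s^2 + s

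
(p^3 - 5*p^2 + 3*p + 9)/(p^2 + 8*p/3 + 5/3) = 3*(p^2 - 6*p + 9)/(3*p + 5)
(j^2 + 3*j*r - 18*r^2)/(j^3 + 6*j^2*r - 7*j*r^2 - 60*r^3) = (j + 6*r)/(j^2 + 9*j*r + 20*r^2)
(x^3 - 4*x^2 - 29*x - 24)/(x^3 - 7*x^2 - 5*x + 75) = (x^2 - 7*x - 8)/(x^2 - 10*x + 25)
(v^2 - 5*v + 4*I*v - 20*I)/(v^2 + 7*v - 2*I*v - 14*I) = (v^2 + v*(-5 + 4*I) - 20*I)/(v^2 + v*(7 - 2*I) - 14*I)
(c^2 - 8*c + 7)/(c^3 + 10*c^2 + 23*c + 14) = (c^2 - 8*c + 7)/(c^3 + 10*c^2 + 23*c + 14)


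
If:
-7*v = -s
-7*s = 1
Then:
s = -1/7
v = -1/49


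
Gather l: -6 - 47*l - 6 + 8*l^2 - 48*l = 8*l^2 - 95*l - 12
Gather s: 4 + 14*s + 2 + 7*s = 21*s + 6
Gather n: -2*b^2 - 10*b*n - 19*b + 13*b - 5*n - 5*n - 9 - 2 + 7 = -2*b^2 - 6*b + n*(-10*b - 10) - 4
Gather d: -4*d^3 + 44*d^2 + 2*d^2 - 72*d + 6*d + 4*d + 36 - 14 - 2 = -4*d^3 + 46*d^2 - 62*d + 20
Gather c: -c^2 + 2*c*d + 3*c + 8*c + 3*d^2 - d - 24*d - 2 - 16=-c^2 + c*(2*d + 11) + 3*d^2 - 25*d - 18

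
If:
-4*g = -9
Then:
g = 9/4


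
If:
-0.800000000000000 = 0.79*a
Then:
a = -1.01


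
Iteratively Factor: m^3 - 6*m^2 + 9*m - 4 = (m - 1)*(m^2 - 5*m + 4) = (m - 4)*(m - 1)*(m - 1)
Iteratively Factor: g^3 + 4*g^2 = (g)*(g^2 + 4*g) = g*(g + 4)*(g)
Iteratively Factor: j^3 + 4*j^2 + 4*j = (j + 2)*(j^2 + 2*j) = (j + 2)^2*(j)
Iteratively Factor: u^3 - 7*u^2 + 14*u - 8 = (u - 1)*(u^2 - 6*u + 8) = (u - 4)*(u - 1)*(u - 2)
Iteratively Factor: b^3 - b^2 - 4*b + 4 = (b - 1)*(b^2 - 4) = (b - 1)*(b + 2)*(b - 2)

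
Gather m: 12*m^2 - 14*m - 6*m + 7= 12*m^2 - 20*m + 7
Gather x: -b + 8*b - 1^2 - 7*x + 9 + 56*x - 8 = 7*b + 49*x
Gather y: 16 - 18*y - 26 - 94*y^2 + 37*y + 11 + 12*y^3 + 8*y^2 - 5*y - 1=12*y^3 - 86*y^2 + 14*y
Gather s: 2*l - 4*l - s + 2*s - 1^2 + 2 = -2*l + s + 1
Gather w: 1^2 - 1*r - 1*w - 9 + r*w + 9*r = 8*r + w*(r - 1) - 8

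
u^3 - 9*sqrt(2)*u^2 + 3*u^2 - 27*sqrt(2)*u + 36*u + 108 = (u + 3)*(u - 6*sqrt(2))*(u - 3*sqrt(2))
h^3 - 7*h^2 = h^2*(h - 7)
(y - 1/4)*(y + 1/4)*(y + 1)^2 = y^4 + 2*y^3 + 15*y^2/16 - y/8 - 1/16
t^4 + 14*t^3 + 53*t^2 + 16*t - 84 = (t - 1)*(t + 2)*(t + 6)*(t + 7)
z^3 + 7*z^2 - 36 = (z - 2)*(z + 3)*(z + 6)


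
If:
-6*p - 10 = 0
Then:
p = -5/3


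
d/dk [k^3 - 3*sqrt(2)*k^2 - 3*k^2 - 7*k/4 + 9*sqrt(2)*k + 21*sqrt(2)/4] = 3*k^2 - 6*sqrt(2)*k - 6*k - 7/4 + 9*sqrt(2)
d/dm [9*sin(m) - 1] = 9*cos(m)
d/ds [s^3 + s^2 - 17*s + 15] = 3*s^2 + 2*s - 17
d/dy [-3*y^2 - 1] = -6*y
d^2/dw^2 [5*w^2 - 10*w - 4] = 10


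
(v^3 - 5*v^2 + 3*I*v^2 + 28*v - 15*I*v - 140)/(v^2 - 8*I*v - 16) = (v^2 + v*(-5 + 7*I) - 35*I)/(v - 4*I)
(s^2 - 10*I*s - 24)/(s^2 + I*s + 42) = (s - 4*I)/(s + 7*I)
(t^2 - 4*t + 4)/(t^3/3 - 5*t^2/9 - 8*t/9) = 9*(-t^2 + 4*t - 4)/(t*(-3*t^2 + 5*t + 8))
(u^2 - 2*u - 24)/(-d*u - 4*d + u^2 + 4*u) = (u - 6)/(-d + u)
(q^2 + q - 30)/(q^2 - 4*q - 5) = (q + 6)/(q + 1)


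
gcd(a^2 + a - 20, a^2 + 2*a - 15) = a + 5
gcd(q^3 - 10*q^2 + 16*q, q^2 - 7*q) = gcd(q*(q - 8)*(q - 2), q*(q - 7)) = q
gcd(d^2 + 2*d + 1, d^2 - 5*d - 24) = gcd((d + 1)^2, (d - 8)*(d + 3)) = 1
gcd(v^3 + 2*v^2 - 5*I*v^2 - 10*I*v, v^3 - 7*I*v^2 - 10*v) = v^2 - 5*I*v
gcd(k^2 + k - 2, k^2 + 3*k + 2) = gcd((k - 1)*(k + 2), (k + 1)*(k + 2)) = k + 2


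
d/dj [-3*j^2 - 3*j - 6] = -6*j - 3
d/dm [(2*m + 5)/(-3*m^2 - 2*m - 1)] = 2*(3*m^2 + 15*m + 4)/(9*m^4 + 12*m^3 + 10*m^2 + 4*m + 1)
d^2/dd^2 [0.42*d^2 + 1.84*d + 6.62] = 0.840000000000000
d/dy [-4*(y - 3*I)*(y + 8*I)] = -8*y - 20*I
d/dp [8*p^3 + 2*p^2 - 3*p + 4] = 24*p^2 + 4*p - 3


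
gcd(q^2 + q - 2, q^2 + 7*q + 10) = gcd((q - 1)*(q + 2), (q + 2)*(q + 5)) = q + 2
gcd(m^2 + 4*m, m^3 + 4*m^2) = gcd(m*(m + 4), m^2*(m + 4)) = m^2 + 4*m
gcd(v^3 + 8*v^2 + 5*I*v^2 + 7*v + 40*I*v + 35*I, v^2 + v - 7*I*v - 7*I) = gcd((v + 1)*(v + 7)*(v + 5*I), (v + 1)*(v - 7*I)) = v + 1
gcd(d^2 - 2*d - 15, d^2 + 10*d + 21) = d + 3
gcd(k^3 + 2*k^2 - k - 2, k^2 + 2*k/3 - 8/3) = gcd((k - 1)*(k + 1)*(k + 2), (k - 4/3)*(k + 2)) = k + 2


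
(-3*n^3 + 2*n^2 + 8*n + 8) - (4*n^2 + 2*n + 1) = -3*n^3 - 2*n^2 + 6*n + 7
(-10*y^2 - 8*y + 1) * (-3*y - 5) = 30*y^3 + 74*y^2 + 37*y - 5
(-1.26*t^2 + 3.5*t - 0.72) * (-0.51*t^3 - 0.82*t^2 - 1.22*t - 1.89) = 0.6426*t^5 - 0.7518*t^4 - 0.9656*t^3 - 1.2982*t^2 - 5.7366*t + 1.3608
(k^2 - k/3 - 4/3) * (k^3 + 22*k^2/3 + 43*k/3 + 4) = k^5 + 7*k^4 + 95*k^3/9 - 95*k^2/9 - 184*k/9 - 16/3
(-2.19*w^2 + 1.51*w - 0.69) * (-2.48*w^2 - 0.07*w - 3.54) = 5.4312*w^4 - 3.5915*w^3 + 9.3581*w^2 - 5.2971*w + 2.4426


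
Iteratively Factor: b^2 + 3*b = (b + 3)*(b)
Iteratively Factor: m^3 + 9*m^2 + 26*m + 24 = (m + 2)*(m^2 + 7*m + 12) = (m + 2)*(m + 4)*(m + 3)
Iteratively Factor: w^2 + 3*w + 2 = (w + 1)*(w + 2)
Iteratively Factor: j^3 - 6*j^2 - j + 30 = (j - 3)*(j^2 - 3*j - 10) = (j - 5)*(j - 3)*(j + 2)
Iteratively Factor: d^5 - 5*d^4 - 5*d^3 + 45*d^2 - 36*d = (d - 1)*(d^4 - 4*d^3 - 9*d^2 + 36*d) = (d - 3)*(d - 1)*(d^3 - d^2 - 12*d) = (d - 3)*(d - 1)*(d + 3)*(d^2 - 4*d) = d*(d - 3)*(d - 1)*(d + 3)*(d - 4)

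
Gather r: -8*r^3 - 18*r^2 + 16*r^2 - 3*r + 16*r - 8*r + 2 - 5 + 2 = -8*r^3 - 2*r^2 + 5*r - 1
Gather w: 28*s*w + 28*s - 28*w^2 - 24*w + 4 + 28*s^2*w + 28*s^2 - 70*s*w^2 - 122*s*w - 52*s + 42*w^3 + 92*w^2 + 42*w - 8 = 28*s^2 - 24*s + 42*w^3 + w^2*(64 - 70*s) + w*(28*s^2 - 94*s + 18) - 4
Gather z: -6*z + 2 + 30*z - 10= 24*z - 8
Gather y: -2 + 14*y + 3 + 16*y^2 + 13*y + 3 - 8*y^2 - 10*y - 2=8*y^2 + 17*y + 2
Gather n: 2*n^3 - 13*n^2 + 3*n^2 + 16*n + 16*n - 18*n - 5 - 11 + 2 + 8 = 2*n^3 - 10*n^2 + 14*n - 6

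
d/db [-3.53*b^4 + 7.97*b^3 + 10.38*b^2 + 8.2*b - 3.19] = -14.12*b^3 + 23.91*b^2 + 20.76*b + 8.2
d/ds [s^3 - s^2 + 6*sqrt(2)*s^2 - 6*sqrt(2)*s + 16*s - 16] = 3*s^2 - 2*s + 12*sqrt(2)*s - 6*sqrt(2) + 16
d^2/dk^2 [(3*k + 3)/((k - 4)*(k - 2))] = 6*(k^3 + 3*k^2 - 42*k + 76)/(k^6 - 18*k^5 + 132*k^4 - 504*k^3 + 1056*k^2 - 1152*k + 512)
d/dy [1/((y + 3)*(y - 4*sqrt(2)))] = ((-y + 4*sqrt(2))*(y + 3) - (y - 4*sqrt(2))^2)/((y + 3)^2*(y - 4*sqrt(2))^3)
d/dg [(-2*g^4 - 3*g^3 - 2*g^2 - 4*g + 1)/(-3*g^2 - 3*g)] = (4*g^5 + 9*g^4 + 6*g^3 - 2*g^2 + 2*g + 1)/(3*g^2*(g^2 + 2*g + 1))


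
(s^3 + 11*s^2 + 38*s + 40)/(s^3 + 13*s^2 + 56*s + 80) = (s + 2)/(s + 4)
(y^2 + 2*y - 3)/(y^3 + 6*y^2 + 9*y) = (y - 1)/(y*(y + 3))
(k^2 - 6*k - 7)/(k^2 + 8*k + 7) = (k - 7)/(k + 7)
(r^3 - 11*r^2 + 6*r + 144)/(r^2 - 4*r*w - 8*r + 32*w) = (r^2 - 3*r - 18)/(r - 4*w)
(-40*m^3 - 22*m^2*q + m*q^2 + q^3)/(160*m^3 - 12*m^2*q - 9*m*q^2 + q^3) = (2*m + q)/(-8*m + q)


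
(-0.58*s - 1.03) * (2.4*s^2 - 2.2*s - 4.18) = -1.392*s^3 - 1.196*s^2 + 4.6904*s + 4.3054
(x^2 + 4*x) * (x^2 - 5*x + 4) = x^4 - x^3 - 16*x^2 + 16*x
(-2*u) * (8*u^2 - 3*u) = -16*u^3 + 6*u^2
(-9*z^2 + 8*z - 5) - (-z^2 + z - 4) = -8*z^2 + 7*z - 1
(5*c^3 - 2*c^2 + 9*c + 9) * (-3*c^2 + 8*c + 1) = -15*c^5 + 46*c^4 - 38*c^3 + 43*c^2 + 81*c + 9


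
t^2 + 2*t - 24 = (t - 4)*(t + 6)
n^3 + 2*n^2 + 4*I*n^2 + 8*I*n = n*(n + 2)*(n + 4*I)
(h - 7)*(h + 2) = h^2 - 5*h - 14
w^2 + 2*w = w*(w + 2)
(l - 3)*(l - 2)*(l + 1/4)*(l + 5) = l^4 + l^3/4 - 19*l^2 + 101*l/4 + 15/2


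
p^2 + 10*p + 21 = (p + 3)*(p + 7)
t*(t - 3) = t^2 - 3*t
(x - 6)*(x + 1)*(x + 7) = x^3 + 2*x^2 - 41*x - 42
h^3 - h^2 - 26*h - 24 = (h - 6)*(h + 1)*(h + 4)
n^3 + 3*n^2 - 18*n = n*(n - 3)*(n + 6)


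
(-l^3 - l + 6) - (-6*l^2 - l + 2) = -l^3 + 6*l^2 + 4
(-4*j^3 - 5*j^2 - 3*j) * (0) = 0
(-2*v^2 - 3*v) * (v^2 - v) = -2*v^4 - v^3 + 3*v^2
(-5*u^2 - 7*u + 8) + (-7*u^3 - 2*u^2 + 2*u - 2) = -7*u^3 - 7*u^2 - 5*u + 6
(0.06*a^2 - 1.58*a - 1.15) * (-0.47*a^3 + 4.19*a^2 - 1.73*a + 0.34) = -0.0282*a^5 + 0.994*a^4 - 6.1835*a^3 - 2.0647*a^2 + 1.4523*a - 0.391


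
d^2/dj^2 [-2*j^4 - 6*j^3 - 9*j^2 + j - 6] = -24*j^2 - 36*j - 18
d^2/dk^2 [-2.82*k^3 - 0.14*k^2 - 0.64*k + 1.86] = -16.92*k - 0.28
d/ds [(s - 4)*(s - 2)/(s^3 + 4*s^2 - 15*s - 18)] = (-s^4 + 12*s^3 - 15*s^2 - 100*s + 228)/(s^6 + 8*s^5 - 14*s^4 - 156*s^3 + 81*s^2 + 540*s + 324)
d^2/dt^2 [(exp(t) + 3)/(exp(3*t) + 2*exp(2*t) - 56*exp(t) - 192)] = (4*exp(6*t) + 33*exp(5*t) + 294*exp(4*t) + 2320*exp(3*t) + 6480*exp(2*t) + 3264*exp(t) + 4608)*exp(t)/(exp(9*t) + 6*exp(8*t) - 156*exp(7*t) - 1240*exp(6*t) + 6432*exp(5*t) + 81024*exp(4*t) + 64000*exp(3*t) - 1585152*exp(2*t) - 6193152*exp(t) - 7077888)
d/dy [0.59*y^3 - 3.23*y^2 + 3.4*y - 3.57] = 1.77*y^2 - 6.46*y + 3.4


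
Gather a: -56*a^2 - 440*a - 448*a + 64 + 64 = -56*a^2 - 888*a + 128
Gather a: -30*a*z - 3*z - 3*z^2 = -30*a*z - 3*z^2 - 3*z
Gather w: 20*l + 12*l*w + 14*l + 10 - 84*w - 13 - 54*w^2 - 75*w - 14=34*l - 54*w^2 + w*(12*l - 159) - 17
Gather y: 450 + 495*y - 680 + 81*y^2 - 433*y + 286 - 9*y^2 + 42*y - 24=72*y^2 + 104*y + 32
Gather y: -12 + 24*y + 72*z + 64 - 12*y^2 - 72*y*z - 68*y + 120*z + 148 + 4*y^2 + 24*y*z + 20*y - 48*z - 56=-8*y^2 + y*(-48*z - 24) + 144*z + 144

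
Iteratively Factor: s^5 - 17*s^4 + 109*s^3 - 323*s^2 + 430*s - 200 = (s - 1)*(s^4 - 16*s^3 + 93*s^2 - 230*s + 200) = (s - 2)*(s - 1)*(s^3 - 14*s^2 + 65*s - 100) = (s - 5)*(s - 2)*(s - 1)*(s^2 - 9*s + 20) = (s - 5)*(s - 4)*(s - 2)*(s - 1)*(s - 5)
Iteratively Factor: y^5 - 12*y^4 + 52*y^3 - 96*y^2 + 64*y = (y - 4)*(y^4 - 8*y^3 + 20*y^2 - 16*y) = y*(y - 4)*(y^3 - 8*y^2 + 20*y - 16) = y*(y - 4)^2*(y^2 - 4*y + 4) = y*(y - 4)^2*(y - 2)*(y - 2)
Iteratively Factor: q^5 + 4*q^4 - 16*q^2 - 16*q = (q)*(q^4 + 4*q^3 - 16*q - 16) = q*(q + 2)*(q^3 + 2*q^2 - 4*q - 8) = q*(q + 2)^2*(q^2 - 4) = q*(q + 2)^3*(q - 2)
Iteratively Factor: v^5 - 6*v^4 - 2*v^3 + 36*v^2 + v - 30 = (v + 1)*(v^4 - 7*v^3 + 5*v^2 + 31*v - 30) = (v + 1)*(v + 2)*(v^3 - 9*v^2 + 23*v - 15) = (v - 1)*(v + 1)*(v + 2)*(v^2 - 8*v + 15) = (v - 3)*(v - 1)*(v + 1)*(v + 2)*(v - 5)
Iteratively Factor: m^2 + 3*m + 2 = (m + 1)*(m + 2)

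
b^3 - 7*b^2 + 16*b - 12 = (b - 3)*(b - 2)^2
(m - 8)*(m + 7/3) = m^2 - 17*m/3 - 56/3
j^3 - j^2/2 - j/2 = j*(j - 1)*(j + 1/2)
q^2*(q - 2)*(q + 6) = q^4 + 4*q^3 - 12*q^2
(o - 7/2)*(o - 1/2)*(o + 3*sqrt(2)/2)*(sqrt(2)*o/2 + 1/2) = sqrt(2)*o^4/2 - 2*sqrt(2)*o^3 + 2*o^3 - 8*o^2 + 13*sqrt(2)*o^2/8 - 3*sqrt(2)*o + 7*o/2 + 21*sqrt(2)/16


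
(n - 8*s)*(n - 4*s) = n^2 - 12*n*s + 32*s^2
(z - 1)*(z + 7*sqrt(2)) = z^2 - z + 7*sqrt(2)*z - 7*sqrt(2)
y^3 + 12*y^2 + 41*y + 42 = (y + 2)*(y + 3)*(y + 7)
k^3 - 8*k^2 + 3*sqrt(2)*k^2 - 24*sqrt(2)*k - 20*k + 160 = (k - 8)*(k - 2*sqrt(2))*(k + 5*sqrt(2))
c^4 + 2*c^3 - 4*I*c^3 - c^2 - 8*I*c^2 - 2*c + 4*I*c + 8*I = (c - 1)*(c + 1)*(c + 2)*(c - 4*I)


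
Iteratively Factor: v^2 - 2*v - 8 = (v - 4)*(v + 2)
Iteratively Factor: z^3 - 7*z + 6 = (z - 2)*(z^2 + 2*z - 3) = (z - 2)*(z - 1)*(z + 3)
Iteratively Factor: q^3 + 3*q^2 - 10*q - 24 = (q - 3)*(q^2 + 6*q + 8) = (q - 3)*(q + 4)*(q + 2)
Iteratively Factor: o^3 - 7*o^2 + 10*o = (o - 2)*(o^2 - 5*o) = (o - 5)*(o - 2)*(o)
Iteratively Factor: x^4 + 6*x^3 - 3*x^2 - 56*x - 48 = (x + 1)*(x^3 + 5*x^2 - 8*x - 48) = (x - 3)*(x + 1)*(x^2 + 8*x + 16) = (x - 3)*(x + 1)*(x + 4)*(x + 4)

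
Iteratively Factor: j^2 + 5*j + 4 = (j + 4)*(j + 1)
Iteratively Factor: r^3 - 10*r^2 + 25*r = (r)*(r^2 - 10*r + 25) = r*(r - 5)*(r - 5)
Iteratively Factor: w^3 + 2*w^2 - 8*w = (w - 2)*(w^2 + 4*w) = w*(w - 2)*(w + 4)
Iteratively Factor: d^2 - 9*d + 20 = (d - 4)*(d - 5)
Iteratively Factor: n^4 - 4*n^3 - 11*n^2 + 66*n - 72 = (n + 4)*(n^3 - 8*n^2 + 21*n - 18) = (n - 3)*(n + 4)*(n^2 - 5*n + 6) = (n - 3)*(n - 2)*(n + 4)*(n - 3)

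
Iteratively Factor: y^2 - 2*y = (y)*(y - 2)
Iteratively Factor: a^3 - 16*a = (a + 4)*(a^2 - 4*a) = a*(a + 4)*(a - 4)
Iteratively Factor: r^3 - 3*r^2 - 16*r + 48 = (r - 4)*(r^2 + r - 12) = (r - 4)*(r - 3)*(r + 4)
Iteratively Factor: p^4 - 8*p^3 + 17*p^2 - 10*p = (p)*(p^3 - 8*p^2 + 17*p - 10) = p*(p - 1)*(p^2 - 7*p + 10) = p*(p - 5)*(p - 1)*(p - 2)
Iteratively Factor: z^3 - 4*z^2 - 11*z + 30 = (z - 2)*(z^2 - 2*z - 15) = (z - 2)*(z + 3)*(z - 5)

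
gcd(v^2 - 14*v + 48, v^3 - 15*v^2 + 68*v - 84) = v - 6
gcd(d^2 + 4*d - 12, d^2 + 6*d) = d + 6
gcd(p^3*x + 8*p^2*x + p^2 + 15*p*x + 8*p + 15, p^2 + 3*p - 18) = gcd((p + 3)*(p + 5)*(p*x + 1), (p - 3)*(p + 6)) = 1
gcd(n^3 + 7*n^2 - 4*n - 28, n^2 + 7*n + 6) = 1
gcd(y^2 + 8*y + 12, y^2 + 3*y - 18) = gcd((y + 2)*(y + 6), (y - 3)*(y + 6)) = y + 6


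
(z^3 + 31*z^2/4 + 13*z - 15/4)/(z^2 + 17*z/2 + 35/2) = (4*z^2 + 11*z - 3)/(2*(2*z + 7))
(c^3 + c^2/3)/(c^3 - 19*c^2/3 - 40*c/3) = c*(3*c + 1)/(3*c^2 - 19*c - 40)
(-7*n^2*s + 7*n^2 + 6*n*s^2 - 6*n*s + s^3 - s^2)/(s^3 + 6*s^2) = (-7*n^2*s + 7*n^2 + 6*n*s^2 - 6*n*s + s^3 - s^2)/(s^2*(s + 6))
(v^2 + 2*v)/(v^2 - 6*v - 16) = v/(v - 8)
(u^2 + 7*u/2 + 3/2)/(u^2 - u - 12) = (u + 1/2)/(u - 4)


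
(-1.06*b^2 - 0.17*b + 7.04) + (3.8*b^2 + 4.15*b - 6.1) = 2.74*b^2 + 3.98*b + 0.94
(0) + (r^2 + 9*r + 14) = r^2 + 9*r + 14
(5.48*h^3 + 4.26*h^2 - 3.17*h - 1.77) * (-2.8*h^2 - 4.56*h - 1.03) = -15.344*h^5 - 36.9168*h^4 - 16.194*h^3 + 15.0234*h^2 + 11.3363*h + 1.8231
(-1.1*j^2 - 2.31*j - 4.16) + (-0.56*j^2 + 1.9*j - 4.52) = -1.66*j^2 - 0.41*j - 8.68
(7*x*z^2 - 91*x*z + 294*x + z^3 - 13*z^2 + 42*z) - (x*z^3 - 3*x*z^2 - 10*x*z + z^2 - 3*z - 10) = -x*z^3 + 10*x*z^2 - 81*x*z + 294*x + z^3 - 14*z^2 + 45*z + 10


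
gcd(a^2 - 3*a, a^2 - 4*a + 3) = a - 3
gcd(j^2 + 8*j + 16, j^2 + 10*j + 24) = j + 4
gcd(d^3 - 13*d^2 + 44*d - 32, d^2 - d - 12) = d - 4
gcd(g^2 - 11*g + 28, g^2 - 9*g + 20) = g - 4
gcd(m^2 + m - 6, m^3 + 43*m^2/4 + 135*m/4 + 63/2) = m + 3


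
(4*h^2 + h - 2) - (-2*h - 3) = 4*h^2 + 3*h + 1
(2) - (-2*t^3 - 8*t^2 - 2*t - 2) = 2*t^3 + 8*t^2 + 2*t + 4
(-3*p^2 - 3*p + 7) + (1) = -3*p^2 - 3*p + 8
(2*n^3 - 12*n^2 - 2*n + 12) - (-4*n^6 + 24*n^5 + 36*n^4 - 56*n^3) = 4*n^6 - 24*n^5 - 36*n^4 + 58*n^3 - 12*n^2 - 2*n + 12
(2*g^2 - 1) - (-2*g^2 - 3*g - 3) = 4*g^2 + 3*g + 2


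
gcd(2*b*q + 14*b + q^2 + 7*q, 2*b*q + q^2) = 2*b + q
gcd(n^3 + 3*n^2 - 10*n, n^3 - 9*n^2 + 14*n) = n^2 - 2*n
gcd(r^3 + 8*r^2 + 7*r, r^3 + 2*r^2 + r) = r^2 + r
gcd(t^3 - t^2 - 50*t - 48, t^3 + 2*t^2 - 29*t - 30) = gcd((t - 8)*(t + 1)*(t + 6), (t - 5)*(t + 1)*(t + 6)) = t^2 + 7*t + 6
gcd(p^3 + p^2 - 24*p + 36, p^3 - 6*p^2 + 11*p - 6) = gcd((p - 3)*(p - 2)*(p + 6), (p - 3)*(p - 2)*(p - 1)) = p^2 - 5*p + 6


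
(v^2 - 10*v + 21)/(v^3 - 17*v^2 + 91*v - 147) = 1/(v - 7)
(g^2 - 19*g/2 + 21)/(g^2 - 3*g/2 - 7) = (g - 6)/(g + 2)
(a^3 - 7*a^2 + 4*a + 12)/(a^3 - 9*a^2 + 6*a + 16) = (a - 6)/(a - 8)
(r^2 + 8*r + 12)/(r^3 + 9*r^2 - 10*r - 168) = (r + 2)/(r^2 + 3*r - 28)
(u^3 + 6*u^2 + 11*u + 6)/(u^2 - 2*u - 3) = (u^2 + 5*u + 6)/(u - 3)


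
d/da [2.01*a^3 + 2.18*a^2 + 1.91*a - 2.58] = 6.03*a^2 + 4.36*a + 1.91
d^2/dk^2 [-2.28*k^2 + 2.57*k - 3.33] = -4.56000000000000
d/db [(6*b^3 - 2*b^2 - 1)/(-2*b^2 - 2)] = b*(-3*b^3 - 9*b + 1)/(b^4 + 2*b^2 + 1)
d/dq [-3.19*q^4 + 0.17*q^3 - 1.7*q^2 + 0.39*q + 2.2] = -12.76*q^3 + 0.51*q^2 - 3.4*q + 0.39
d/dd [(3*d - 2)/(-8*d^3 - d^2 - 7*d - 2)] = (-24*d^3 - 3*d^2 - 21*d + (3*d - 2)*(24*d^2 + 2*d + 7) - 6)/(8*d^3 + d^2 + 7*d + 2)^2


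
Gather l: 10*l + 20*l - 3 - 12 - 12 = 30*l - 27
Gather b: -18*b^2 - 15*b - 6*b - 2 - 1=-18*b^2 - 21*b - 3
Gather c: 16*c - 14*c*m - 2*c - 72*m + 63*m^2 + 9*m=c*(14 - 14*m) + 63*m^2 - 63*m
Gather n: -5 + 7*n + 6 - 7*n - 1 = 0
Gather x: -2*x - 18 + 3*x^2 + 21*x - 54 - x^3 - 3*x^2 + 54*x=-x^3 + 73*x - 72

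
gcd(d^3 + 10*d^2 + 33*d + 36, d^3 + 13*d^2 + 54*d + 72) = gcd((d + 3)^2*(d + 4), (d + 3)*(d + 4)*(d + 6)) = d^2 + 7*d + 12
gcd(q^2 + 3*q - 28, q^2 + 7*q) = q + 7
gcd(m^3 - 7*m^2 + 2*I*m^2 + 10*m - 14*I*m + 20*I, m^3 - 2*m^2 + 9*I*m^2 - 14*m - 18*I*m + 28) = m^2 + m*(-2 + 2*I) - 4*I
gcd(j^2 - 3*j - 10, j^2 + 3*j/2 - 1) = j + 2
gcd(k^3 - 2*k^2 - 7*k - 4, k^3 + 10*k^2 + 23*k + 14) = k + 1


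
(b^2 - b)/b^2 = (b - 1)/b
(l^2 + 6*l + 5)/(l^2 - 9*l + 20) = (l^2 + 6*l + 5)/(l^2 - 9*l + 20)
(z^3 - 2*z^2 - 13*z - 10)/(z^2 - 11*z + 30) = (z^2 + 3*z + 2)/(z - 6)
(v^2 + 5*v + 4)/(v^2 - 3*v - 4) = (v + 4)/(v - 4)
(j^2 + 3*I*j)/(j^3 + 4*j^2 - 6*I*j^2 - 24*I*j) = (j + 3*I)/(j^2 + j*(4 - 6*I) - 24*I)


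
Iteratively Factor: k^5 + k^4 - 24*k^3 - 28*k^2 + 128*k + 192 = (k - 4)*(k^4 + 5*k^3 - 4*k^2 - 44*k - 48) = (k - 4)*(k + 4)*(k^3 + k^2 - 8*k - 12) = (k - 4)*(k + 2)*(k + 4)*(k^2 - k - 6) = (k - 4)*(k + 2)^2*(k + 4)*(k - 3)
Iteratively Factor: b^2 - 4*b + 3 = (b - 1)*(b - 3)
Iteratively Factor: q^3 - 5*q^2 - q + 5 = (q - 1)*(q^2 - 4*q - 5) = (q - 1)*(q + 1)*(q - 5)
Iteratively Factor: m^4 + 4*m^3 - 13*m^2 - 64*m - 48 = (m + 4)*(m^3 - 13*m - 12) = (m + 3)*(m + 4)*(m^2 - 3*m - 4) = (m + 1)*(m + 3)*(m + 4)*(m - 4)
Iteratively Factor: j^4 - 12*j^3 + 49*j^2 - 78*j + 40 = (j - 1)*(j^3 - 11*j^2 + 38*j - 40) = (j - 5)*(j - 1)*(j^2 - 6*j + 8) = (j - 5)*(j - 2)*(j - 1)*(j - 4)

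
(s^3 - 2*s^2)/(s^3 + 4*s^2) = (s - 2)/(s + 4)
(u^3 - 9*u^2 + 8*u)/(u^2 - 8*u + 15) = u*(u^2 - 9*u + 8)/(u^2 - 8*u + 15)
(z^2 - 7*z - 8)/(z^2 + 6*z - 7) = (z^2 - 7*z - 8)/(z^2 + 6*z - 7)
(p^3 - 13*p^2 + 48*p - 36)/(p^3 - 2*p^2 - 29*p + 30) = (p - 6)/(p + 5)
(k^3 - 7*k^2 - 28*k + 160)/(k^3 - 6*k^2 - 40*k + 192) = (k + 5)/(k + 6)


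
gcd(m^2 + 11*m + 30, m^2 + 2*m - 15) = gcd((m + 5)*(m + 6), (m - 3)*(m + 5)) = m + 5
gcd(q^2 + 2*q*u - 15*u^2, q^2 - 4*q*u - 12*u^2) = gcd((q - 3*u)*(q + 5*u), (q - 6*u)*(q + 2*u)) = 1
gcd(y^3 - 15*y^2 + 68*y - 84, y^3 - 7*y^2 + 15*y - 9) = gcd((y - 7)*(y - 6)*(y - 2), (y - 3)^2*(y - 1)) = 1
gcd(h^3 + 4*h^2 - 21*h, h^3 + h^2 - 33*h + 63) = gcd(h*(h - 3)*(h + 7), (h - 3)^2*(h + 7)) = h^2 + 4*h - 21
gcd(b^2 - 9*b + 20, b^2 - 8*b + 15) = b - 5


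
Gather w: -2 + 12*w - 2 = 12*w - 4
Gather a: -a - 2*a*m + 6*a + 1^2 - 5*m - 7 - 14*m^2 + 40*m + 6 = a*(5 - 2*m) - 14*m^2 + 35*m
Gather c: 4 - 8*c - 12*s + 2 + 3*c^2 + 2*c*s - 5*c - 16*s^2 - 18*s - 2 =3*c^2 + c*(2*s - 13) - 16*s^2 - 30*s + 4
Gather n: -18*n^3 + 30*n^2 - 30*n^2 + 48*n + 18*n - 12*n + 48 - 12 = -18*n^3 + 54*n + 36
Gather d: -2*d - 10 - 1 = -2*d - 11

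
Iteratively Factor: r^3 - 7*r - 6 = (r + 2)*(r^2 - 2*r - 3) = (r + 1)*(r + 2)*(r - 3)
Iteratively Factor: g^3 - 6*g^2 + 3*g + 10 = (g + 1)*(g^2 - 7*g + 10) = (g - 2)*(g + 1)*(g - 5)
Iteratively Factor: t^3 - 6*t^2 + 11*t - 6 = (t - 3)*(t^2 - 3*t + 2) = (t - 3)*(t - 2)*(t - 1)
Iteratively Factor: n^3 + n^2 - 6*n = (n + 3)*(n^2 - 2*n) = n*(n + 3)*(n - 2)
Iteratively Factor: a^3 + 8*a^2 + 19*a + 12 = (a + 1)*(a^2 + 7*a + 12) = (a + 1)*(a + 4)*(a + 3)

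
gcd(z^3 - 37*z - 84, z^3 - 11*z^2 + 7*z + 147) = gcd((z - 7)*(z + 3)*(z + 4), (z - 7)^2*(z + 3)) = z^2 - 4*z - 21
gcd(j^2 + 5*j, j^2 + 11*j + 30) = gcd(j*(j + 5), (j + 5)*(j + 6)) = j + 5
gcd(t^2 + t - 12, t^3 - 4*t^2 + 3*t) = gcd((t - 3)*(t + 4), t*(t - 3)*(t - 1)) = t - 3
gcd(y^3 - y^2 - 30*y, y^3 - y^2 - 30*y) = y^3 - y^2 - 30*y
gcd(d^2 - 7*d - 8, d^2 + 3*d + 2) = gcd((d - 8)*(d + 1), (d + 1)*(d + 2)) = d + 1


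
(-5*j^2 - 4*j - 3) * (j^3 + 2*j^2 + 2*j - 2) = -5*j^5 - 14*j^4 - 21*j^3 - 4*j^2 + 2*j + 6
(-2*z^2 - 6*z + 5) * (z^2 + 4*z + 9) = -2*z^4 - 14*z^3 - 37*z^2 - 34*z + 45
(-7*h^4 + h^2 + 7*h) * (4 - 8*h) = 56*h^5 - 28*h^4 - 8*h^3 - 52*h^2 + 28*h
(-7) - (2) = -9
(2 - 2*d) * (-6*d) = 12*d^2 - 12*d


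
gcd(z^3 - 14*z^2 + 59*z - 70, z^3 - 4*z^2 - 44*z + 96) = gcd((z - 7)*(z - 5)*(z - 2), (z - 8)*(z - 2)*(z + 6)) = z - 2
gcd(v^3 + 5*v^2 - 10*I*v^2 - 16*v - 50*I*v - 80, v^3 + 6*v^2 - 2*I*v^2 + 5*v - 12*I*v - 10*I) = v^2 + v*(5 - 2*I) - 10*I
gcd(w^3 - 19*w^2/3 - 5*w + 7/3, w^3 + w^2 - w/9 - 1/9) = w^2 + 2*w/3 - 1/3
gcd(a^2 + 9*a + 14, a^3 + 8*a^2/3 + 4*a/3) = a + 2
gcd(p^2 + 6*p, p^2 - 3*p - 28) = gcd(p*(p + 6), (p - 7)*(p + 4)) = 1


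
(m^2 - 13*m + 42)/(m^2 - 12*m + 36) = (m - 7)/(m - 6)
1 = 1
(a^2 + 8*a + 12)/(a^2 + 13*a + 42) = (a + 2)/(a + 7)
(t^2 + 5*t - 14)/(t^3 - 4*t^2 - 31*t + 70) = (t + 7)/(t^2 - 2*t - 35)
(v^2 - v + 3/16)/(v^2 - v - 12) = (-v^2 + v - 3/16)/(-v^2 + v + 12)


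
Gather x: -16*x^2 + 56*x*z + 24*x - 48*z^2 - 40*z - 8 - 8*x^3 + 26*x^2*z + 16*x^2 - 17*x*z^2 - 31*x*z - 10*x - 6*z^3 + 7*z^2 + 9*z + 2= -8*x^3 + 26*x^2*z + x*(-17*z^2 + 25*z + 14) - 6*z^3 - 41*z^2 - 31*z - 6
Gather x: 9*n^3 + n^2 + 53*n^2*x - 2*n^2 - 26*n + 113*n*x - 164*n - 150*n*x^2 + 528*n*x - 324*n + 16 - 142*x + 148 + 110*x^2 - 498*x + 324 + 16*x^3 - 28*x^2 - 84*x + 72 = 9*n^3 - n^2 - 514*n + 16*x^3 + x^2*(82 - 150*n) + x*(53*n^2 + 641*n - 724) + 560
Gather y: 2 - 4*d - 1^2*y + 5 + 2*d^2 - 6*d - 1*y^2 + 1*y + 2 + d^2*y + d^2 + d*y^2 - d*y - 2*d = 3*d^2 - 12*d + y^2*(d - 1) + y*(d^2 - d) + 9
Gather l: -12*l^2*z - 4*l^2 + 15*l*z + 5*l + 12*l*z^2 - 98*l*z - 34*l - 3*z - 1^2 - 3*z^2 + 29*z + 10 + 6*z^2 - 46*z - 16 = l^2*(-12*z - 4) + l*(12*z^2 - 83*z - 29) + 3*z^2 - 20*z - 7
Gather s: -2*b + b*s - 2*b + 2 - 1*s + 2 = -4*b + s*(b - 1) + 4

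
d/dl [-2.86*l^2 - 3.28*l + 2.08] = -5.72*l - 3.28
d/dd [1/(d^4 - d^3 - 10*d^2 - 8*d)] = (-4*d^3 + 3*d^2 + 20*d + 8)/(d^2*(-d^3 + d^2 + 10*d + 8)^2)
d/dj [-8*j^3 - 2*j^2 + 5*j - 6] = -24*j^2 - 4*j + 5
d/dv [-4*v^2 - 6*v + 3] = -8*v - 6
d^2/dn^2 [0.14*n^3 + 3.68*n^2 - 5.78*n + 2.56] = 0.84*n + 7.36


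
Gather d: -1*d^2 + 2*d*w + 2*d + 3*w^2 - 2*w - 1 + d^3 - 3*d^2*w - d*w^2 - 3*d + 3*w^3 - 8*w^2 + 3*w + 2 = d^3 + d^2*(-3*w - 1) + d*(-w^2 + 2*w - 1) + 3*w^3 - 5*w^2 + w + 1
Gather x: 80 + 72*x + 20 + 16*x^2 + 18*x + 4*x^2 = 20*x^2 + 90*x + 100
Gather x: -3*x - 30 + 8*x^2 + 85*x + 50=8*x^2 + 82*x + 20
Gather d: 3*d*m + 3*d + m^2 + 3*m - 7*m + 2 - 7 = d*(3*m + 3) + m^2 - 4*m - 5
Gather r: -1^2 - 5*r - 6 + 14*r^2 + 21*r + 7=14*r^2 + 16*r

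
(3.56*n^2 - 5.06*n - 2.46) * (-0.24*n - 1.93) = -0.8544*n^3 - 5.6564*n^2 + 10.3562*n + 4.7478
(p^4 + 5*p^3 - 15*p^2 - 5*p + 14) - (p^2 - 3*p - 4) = p^4 + 5*p^3 - 16*p^2 - 2*p + 18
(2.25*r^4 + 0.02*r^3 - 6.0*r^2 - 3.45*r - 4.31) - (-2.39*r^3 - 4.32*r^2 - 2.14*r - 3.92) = 2.25*r^4 + 2.41*r^3 - 1.68*r^2 - 1.31*r - 0.39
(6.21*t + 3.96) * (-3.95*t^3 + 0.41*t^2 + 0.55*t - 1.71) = -24.5295*t^4 - 13.0959*t^3 + 5.0391*t^2 - 8.4411*t - 6.7716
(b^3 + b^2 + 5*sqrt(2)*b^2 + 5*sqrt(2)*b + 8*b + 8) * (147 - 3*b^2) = -3*b^5 - 15*sqrt(2)*b^4 - 3*b^4 - 15*sqrt(2)*b^3 + 123*b^3 + 123*b^2 + 735*sqrt(2)*b^2 + 735*sqrt(2)*b + 1176*b + 1176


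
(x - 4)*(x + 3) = x^2 - x - 12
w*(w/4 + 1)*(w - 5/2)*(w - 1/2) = w^4/4 + w^3/4 - 43*w^2/16 + 5*w/4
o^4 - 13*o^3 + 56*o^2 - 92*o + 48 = (o - 6)*(o - 4)*(o - 2)*(o - 1)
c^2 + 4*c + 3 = (c + 1)*(c + 3)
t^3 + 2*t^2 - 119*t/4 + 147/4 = (t - 7/2)*(t - 3/2)*(t + 7)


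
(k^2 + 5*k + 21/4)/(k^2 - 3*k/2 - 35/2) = (k + 3/2)/(k - 5)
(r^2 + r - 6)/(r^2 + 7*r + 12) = (r - 2)/(r + 4)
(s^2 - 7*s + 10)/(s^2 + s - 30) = (s - 2)/(s + 6)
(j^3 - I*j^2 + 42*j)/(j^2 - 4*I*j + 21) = j*(j + 6*I)/(j + 3*I)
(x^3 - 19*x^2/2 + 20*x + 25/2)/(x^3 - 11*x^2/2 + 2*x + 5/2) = (x - 5)/(x - 1)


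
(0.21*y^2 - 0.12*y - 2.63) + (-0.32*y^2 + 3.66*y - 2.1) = -0.11*y^2 + 3.54*y - 4.73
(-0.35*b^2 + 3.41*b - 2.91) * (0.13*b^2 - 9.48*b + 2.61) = -0.0455*b^4 + 3.7613*b^3 - 33.6186*b^2 + 36.4869*b - 7.5951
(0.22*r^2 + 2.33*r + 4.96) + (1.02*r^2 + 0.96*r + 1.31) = 1.24*r^2 + 3.29*r + 6.27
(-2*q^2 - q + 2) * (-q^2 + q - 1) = 2*q^4 - q^3 - q^2 + 3*q - 2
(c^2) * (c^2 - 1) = c^4 - c^2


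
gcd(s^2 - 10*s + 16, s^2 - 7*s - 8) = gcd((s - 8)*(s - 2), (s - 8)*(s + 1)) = s - 8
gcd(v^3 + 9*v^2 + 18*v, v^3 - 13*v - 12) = v + 3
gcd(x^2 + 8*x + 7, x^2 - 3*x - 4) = x + 1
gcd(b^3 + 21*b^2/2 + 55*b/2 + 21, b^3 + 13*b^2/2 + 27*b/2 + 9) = b^2 + 7*b/2 + 3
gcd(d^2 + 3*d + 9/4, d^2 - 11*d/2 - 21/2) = d + 3/2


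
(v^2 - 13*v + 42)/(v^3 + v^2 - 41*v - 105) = (v - 6)/(v^2 + 8*v + 15)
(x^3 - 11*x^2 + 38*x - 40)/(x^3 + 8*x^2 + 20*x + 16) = (x^3 - 11*x^2 + 38*x - 40)/(x^3 + 8*x^2 + 20*x + 16)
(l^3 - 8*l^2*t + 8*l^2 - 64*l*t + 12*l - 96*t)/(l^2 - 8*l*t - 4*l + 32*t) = (l^2 + 8*l + 12)/(l - 4)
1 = 1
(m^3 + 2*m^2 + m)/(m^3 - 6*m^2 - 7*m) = (m + 1)/(m - 7)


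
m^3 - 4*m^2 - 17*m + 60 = (m - 5)*(m - 3)*(m + 4)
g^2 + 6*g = g*(g + 6)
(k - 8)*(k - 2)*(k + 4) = k^3 - 6*k^2 - 24*k + 64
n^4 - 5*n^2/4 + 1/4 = (n - 1)*(n - 1/2)*(n + 1/2)*(n + 1)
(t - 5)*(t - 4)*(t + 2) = t^3 - 7*t^2 + 2*t + 40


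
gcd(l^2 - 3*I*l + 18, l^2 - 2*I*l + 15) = l + 3*I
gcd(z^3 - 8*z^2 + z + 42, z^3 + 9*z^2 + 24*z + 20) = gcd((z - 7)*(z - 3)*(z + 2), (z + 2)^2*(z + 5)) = z + 2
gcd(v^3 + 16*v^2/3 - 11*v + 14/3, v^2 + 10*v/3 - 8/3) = v - 2/3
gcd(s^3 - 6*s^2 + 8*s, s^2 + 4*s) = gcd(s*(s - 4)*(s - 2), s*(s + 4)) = s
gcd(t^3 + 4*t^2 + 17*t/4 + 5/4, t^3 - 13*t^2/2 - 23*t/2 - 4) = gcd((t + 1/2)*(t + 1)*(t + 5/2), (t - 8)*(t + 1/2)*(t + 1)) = t^2 + 3*t/2 + 1/2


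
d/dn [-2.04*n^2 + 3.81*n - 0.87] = 3.81 - 4.08*n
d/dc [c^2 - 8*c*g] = 2*c - 8*g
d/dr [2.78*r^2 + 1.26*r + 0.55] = 5.56*r + 1.26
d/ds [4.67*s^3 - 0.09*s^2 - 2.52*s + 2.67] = 14.01*s^2 - 0.18*s - 2.52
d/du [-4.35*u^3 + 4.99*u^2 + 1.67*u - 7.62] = -13.05*u^2 + 9.98*u + 1.67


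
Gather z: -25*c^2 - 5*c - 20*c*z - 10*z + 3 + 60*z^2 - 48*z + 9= -25*c^2 - 5*c + 60*z^2 + z*(-20*c - 58) + 12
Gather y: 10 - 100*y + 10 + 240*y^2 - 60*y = 240*y^2 - 160*y + 20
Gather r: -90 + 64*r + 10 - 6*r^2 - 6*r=-6*r^2 + 58*r - 80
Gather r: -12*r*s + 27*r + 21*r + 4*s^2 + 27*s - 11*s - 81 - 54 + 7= r*(48 - 12*s) + 4*s^2 + 16*s - 128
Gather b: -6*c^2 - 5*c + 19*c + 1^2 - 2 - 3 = -6*c^2 + 14*c - 4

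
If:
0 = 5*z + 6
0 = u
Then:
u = 0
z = -6/5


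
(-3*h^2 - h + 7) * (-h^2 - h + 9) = 3*h^4 + 4*h^3 - 33*h^2 - 16*h + 63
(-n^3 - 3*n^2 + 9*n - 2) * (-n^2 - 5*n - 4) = n^5 + 8*n^4 + 10*n^3 - 31*n^2 - 26*n + 8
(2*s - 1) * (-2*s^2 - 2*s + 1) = -4*s^3 - 2*s^2 + 4*s - 1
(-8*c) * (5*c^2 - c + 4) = -40*c^3 + 8*c^2 - 32*c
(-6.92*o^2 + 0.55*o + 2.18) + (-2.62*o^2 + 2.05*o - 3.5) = -9.54*o^2 + 2.6*o - 1.32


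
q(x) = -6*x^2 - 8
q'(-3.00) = 36.00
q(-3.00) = -62.00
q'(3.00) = -36.00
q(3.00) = -62.00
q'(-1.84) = 22.08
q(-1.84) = -28.31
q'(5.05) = -60.60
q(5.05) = -161.02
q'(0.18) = -2.16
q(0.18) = -8.19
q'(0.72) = -8.64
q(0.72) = -11.11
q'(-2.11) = 25.32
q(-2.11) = -34.71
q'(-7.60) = 91.20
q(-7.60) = -354.56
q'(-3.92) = 47.04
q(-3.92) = -100.20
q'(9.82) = -117.84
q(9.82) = -586.59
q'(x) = -12*x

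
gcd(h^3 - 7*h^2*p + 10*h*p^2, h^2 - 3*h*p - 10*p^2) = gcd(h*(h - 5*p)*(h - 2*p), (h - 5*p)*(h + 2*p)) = -h + 5*p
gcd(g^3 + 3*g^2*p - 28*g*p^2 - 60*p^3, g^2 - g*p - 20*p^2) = -g + 5*p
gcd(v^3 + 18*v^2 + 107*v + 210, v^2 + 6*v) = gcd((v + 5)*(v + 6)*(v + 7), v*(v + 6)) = v + 6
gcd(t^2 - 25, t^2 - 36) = 1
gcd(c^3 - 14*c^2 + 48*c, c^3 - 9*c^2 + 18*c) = c^2 - 6*c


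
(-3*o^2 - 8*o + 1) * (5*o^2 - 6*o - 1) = -15*o^4 - 22*o^3 + 56*o^2 + 2*o - 1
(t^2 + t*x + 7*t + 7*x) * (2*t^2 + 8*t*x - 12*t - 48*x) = 2*t^4 + 10*t^3*x + 2*t^3 + 8*t^2*x^2 + 10*t^2*x - 84*t^2 + 8*t*x^2 - 420*t*x - 336*x^2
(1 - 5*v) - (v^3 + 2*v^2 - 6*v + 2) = -v^3 - 2*v^2 + v - 1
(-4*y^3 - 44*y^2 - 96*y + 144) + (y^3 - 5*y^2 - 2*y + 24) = -3*y^3 - 49*y^2 - 98*y + 168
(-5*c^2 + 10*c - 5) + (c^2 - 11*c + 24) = -4*c^2 - c + 19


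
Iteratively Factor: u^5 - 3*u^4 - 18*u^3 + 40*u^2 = (u - 2)*(u^4 - u^3 - 20*u^2) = (u - 2)*(u + 4)*(u^3 - 5*u^2) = u*(u - 2)*(u + 4)*(u^2 - 5*u) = u*(u - 5)*(u - 2)*(u + 4)*(u)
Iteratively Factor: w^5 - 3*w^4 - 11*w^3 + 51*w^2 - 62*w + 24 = (w + 4)*(w^4 - 7*w^3 + 17*w^2 - 17*w + 6) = (w - 2)*(w + 4)*(w^3 - 5*w^2 + 7*w - 3) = (w - 3)*(w - 2)*(w + 4)*(w^2 - 2*w + 1) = (w - 3)*(w - 2)*(w - 1)*(w + 4)*(w - 1)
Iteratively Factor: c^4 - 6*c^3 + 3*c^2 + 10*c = (c + 1)*(c^3 - 7*c^2 + 10*c) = c*(c + 1)*(c^2 - 7*c + 10) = c*(c - 2)*(c + 1)*(c - 5)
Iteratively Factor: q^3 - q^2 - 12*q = (q - 4)*(q^2 + 3*q) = (q - 4)*(q + 3)*(q)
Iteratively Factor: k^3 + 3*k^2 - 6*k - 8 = (k - 2)*(k^2 + 5*k + 4) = (k - 2)*(k + 1)*(k + 4)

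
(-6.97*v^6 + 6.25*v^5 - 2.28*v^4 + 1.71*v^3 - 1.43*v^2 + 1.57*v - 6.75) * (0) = 0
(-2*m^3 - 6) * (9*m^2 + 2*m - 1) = -18*m^5 - 4*m^4 + 2*m^3 - 54*m^2 - 12*m + 6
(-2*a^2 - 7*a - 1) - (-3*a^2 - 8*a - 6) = a^2 + a + 5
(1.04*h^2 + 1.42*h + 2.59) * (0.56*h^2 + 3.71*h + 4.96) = 0.5824*h^4 + 4.6536*h^3 + 11.877*h^2 + 16.6521*h + 12.8464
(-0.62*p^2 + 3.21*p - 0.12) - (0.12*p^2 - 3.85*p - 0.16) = -0.74*p^2 + 7.06*p + 0.04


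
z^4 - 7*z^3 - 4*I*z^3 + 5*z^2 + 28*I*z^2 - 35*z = z*(z - 7)*(z - 5*I)*(z + I)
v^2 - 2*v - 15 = (v - 5)*(v + 3)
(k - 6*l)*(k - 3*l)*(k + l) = k^3 - 8*k^2*l + 9*k*l^2 + 18*l^3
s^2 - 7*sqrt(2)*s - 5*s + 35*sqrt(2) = (s - 5)*(s - 7*sqrt(2))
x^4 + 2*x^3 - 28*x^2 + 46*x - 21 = (x - 3)*(x - 1)^2*(x + 7)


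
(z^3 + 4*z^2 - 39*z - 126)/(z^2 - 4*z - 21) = (z^2 + z - 42)/(z - 7)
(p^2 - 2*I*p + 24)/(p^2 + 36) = (p + 4*I)/(p + 6*I)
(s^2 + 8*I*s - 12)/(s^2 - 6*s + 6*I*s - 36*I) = (s + 2*I)/(s - 6)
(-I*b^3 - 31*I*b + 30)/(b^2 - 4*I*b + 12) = (-I*b^2 + 6*b + 5*I)/(b + 2*I)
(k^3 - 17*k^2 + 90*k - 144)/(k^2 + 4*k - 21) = (k^2 - 14*k + 48)/(k + 7)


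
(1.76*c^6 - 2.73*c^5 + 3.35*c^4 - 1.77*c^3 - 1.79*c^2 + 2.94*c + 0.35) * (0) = 0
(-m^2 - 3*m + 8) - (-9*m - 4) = -m^2 + 6*m + 12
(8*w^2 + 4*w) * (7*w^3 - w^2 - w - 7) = 56*w^5 + 20*w^4 - 12*w^3 - 60*w^2 - 28*w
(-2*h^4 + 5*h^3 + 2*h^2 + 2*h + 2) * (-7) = 14*h^4 - 35*h^3 - 14*h^2 - 14*h - 14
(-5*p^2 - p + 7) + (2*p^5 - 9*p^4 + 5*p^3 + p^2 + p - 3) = 2*p^5 - 9*p^4 + 5*p^3 - 4*p^2 + 4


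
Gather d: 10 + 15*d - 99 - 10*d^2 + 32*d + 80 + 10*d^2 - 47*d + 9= 0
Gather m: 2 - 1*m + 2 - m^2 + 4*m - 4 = -m^2 + 3*m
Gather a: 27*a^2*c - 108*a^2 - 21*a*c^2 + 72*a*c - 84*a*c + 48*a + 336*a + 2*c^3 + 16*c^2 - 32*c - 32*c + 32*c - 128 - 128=a^2*(27*c - 108) + a*(-21*c^2 - 12*c + 384) + 2*c^3 + 16*c^2 - 32*c - 256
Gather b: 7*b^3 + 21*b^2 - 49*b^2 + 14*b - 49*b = 7*b^3 - 28*b^2 - 35*b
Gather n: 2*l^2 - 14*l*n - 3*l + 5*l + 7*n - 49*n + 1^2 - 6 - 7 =2*l^2 + 2*l + n*(-14*l - 42) - 12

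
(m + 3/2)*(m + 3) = m^2 + 9*m/2 + 9/2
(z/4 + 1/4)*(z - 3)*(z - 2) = z^3/4 - z^2 + z/4 + 3/2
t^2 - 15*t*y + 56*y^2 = (t - 8*y)*(t - 7*y)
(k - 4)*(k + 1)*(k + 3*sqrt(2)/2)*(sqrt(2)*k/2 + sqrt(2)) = sqrt(2)*k^4/2 - sqrt(2)*k^3/2 + 3*k^3/2 - 5*sqrt(2)*k^2 - 3*k^2/2 - 15*k - 4*sqrt(2)*k - 12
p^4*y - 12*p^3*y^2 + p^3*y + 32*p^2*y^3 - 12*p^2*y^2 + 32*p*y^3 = p*(p - 8*y)*(p - 4*y)*(p*y + y)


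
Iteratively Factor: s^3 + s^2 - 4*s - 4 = (s + 2)*(s^2 - s - 2) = (s + 1)*(s + 2)*(s - 2)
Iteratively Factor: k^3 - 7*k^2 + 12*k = (k - 3)*(k^2 - 4*k) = k*(k - 3)*(k - 4)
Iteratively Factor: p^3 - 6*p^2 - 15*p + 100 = (p - 5)*(p^2 - p - 20) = (p - 5)^2*(p + 4)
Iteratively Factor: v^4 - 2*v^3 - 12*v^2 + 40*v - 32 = (v - 2)*(v^3 - 12*v + 16) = (v - 2)^2*(v^2 + 2*v - 8) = (v - 2)^2*(v + 4)*(v - 2)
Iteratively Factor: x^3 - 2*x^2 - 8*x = (x - 4)*(x^2 + 2*x) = x*(x - 4)*(x + 2)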